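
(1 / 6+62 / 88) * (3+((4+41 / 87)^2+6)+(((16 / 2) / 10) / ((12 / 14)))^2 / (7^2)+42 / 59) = 173452867/6698565 = 25.89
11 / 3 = 3.67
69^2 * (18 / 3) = 28566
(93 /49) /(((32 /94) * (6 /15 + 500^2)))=21855/980001568 = 0.00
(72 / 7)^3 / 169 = 373248/57967 = 6.44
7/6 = 1.17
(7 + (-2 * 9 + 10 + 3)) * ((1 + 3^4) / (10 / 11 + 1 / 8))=14432/91 = 158.59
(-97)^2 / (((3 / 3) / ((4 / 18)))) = 18818/9 = 2090.89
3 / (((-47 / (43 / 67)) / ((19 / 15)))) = -817/15745 = -0.05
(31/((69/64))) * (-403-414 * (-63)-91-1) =735718.96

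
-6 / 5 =-1.20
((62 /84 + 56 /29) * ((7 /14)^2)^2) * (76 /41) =61769/199752 = 0.31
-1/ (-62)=1/62 = 0.02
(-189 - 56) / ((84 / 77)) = -2695/12 = -224.58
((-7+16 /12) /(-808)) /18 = 17/43632 = 0.00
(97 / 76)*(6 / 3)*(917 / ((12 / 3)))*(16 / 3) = 177898/57 = 3121.02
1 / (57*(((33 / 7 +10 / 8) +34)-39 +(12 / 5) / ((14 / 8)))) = 140/18639 = 0.01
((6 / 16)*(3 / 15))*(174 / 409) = 261/8180 = 0.03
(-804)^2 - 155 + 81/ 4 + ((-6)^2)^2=2590309/4 = 647577.25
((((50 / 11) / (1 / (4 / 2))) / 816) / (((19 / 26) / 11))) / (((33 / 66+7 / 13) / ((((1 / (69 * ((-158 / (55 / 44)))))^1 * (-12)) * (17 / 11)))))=21125/61519986 = 0.00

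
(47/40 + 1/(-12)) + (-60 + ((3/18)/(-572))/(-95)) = -2400809/40755 = -58.91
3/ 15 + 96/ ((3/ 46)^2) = 338563/15 = 22570.87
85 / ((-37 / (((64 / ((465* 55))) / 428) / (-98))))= 136/992263965 = 0.00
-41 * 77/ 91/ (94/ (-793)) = 27511/94 = 292.67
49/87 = 0.56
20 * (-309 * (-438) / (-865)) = -541368/173 = -3129.29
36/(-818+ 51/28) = -1008/22853 = -0.04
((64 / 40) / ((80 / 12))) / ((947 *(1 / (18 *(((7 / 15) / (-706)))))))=-126/41786375 = 0.00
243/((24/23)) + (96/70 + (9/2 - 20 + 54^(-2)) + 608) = 168755551/204120 = 826.75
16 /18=8/9 = 0.89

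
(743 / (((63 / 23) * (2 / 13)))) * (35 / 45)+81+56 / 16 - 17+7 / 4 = 466751/324 = 1440.59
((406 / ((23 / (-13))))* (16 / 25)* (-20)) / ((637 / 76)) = 282112/805 = 350.45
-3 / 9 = -0.33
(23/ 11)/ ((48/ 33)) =23/16 = 1.44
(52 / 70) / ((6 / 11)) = 143/105 = 1.36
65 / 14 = 4.64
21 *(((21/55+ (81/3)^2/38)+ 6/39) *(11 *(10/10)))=11251569/2470 = 4555.29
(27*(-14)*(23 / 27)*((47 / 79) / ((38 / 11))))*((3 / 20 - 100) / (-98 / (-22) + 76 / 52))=505746241/540360 = 935.94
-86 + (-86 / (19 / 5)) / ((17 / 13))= -33368/323 = -103.31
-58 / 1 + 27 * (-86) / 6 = -445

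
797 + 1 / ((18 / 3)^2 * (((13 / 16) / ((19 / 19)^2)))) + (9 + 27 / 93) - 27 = 2826610/3627 = 779.32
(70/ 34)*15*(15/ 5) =92.65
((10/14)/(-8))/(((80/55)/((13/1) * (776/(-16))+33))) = 36.68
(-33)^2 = 1089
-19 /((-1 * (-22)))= -0.86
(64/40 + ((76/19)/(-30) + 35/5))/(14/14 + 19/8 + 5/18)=3048/1315 = 2.32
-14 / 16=-7/8 = -0.88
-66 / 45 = -1.47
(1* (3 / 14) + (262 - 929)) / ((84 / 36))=-28005/98 = -285.77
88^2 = 7744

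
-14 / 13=-1.08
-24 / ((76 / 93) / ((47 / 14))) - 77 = -23354/133 = -175.59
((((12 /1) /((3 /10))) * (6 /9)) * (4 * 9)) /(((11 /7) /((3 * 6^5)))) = 156764160/11 = 14251287.27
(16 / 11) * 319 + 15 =479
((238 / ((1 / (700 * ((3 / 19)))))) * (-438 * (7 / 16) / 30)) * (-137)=874737465/38 = 23019406.97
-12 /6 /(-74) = 0.03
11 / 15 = 0.73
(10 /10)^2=1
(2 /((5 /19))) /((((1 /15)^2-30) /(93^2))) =-14789790/6749 = -2191.40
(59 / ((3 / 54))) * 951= 1009962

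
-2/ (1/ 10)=-20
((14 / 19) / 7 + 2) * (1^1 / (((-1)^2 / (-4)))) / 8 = -20/19 = -1.05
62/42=31/21 = 1.48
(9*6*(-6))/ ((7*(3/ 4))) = -432/7 = -61.71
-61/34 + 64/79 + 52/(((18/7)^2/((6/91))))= -33757/72522 = -0.47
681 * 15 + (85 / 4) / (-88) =10214.76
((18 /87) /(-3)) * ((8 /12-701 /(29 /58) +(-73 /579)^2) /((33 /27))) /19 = 939558118/225766189 = 4.16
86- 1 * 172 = -86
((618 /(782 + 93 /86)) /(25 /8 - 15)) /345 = -141728/735744125 = 0.00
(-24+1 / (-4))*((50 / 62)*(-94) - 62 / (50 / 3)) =5978401/3100 = 1928.52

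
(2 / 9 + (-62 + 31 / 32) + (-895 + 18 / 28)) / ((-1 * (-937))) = -1925615/1888992 = -1.02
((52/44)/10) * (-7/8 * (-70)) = 7.24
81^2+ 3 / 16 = 104979/16 = 6561.19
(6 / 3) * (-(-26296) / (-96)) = -3287/6 = -547.83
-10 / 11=-0.91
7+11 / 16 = 123/16 = 7.69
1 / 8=0.12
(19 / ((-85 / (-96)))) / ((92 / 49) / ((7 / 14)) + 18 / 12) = 178752/43775 = 4.08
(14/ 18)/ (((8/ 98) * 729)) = 343/26244 = 0.01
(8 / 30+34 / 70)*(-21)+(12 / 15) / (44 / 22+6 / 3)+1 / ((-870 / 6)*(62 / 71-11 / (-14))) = -3731032/239105 = -15.60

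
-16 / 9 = -1.78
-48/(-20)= 2.40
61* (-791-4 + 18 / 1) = -47397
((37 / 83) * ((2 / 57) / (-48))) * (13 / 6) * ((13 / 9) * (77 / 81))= -481481/496641456 = 0.00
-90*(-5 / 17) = 450/17 = 26.47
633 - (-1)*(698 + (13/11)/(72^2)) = 75898957/57024 = 1331.00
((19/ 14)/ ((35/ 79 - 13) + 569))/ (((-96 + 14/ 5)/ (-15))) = 37525/95596172 = 0.00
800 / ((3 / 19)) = 15200/3 = 5066.67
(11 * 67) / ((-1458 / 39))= -9581/486 = -19.71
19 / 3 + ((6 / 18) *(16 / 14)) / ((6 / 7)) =61/9 = 6.78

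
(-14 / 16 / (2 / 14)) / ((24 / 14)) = -343/96 = -3.57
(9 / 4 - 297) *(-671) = 791109/4 = 197777.25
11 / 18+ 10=191/18 = 10.61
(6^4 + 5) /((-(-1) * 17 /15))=19515/17 = 1147.94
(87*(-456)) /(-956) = 9918/239 = 41.50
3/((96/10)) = 5/16 = 0.31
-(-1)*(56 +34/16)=465/8 = 58.12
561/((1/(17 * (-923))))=-8802651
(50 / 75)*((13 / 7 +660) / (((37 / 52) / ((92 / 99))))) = 44328544/76923 = 576.27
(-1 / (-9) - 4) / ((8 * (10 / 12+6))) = -35/492 = -0.07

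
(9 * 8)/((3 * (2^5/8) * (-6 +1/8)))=-48/47 = -1.02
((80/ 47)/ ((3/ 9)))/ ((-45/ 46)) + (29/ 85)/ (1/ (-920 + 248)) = -2810368/11985 = -234.49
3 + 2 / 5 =17/5 = 3.40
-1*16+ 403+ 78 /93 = 387.84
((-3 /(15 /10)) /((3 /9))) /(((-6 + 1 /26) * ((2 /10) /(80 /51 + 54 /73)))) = 446888/38471 = 11.62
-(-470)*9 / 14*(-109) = -230535/7 = -32933.57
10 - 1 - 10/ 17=143/17 = 8.41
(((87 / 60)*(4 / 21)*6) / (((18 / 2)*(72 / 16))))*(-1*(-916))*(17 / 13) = 1806352/36855 = 49.01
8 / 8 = 1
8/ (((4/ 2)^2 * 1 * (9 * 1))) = 2/9 = 0.22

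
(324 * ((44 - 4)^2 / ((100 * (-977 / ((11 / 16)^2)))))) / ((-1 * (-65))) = -9801/254020 = -0.04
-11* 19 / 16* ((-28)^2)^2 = -8028944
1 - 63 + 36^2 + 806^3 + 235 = 523608085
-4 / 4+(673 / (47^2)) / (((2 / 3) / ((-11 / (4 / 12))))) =-71045/4418 = -16.08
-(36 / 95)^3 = -0.05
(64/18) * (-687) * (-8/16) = 3664/3 = 1221.33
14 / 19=0.74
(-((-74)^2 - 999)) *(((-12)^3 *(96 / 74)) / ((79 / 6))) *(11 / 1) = 662390784/79 = 8384693.47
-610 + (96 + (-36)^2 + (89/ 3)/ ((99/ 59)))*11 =402205/27 = 14896.48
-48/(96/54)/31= -27/31 = -0.87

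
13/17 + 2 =47/17 = 2.76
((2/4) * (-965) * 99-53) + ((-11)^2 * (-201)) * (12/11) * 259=-13839217/2 = -6919608.50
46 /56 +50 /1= 1423/28 = 50.82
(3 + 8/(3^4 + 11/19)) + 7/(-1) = -3024/775 = -3.90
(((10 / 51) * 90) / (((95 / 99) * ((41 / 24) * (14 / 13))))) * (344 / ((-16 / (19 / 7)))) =-19922760/34153 = -583.34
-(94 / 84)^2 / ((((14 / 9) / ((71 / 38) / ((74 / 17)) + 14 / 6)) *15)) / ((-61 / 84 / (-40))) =-51480745/6303801 = -8.17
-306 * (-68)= 20808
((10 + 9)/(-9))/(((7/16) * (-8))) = 38/63 = 0.60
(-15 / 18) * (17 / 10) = -17/12 = -1.42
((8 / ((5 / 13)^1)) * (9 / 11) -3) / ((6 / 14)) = 32.71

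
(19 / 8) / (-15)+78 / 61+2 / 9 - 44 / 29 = -111233/636840 = -0.17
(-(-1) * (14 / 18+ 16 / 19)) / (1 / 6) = 554/57 = 9.72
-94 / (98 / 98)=-94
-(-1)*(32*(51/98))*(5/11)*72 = 293760/539 = 545.01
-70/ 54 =-35/27 = -1.30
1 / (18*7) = 1/126 = 0.01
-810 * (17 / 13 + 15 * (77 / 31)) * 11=-138479220/403 = -343620.89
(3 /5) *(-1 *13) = -39/5 = -7.80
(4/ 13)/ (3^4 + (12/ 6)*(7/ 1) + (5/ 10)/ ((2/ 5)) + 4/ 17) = 272/85293 = 0.00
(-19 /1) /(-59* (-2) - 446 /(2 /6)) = 19/1220 = 0.02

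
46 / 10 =23/5 = 4.60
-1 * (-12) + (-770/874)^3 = 944374811/83453453 = 11.32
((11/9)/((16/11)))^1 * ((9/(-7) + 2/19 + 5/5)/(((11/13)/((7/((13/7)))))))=-77/114 = -0.68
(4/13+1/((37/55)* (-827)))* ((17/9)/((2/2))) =2068577/3580083 = 0.58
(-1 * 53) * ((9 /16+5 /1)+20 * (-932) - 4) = 987837.19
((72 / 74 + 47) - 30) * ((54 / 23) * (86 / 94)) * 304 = 469415520/39997 = 11736.27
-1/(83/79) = -79/83 = -0.95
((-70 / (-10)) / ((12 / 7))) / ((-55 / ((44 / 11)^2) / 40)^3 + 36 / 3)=0.34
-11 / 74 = -0.15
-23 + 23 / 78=-1771/78 = -22.71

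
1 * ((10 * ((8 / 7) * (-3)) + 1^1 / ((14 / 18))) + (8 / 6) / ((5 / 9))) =-153/5 = -30.60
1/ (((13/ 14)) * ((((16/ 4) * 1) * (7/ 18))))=0.69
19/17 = 1.12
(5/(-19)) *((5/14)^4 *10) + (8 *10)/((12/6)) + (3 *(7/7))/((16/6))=41.08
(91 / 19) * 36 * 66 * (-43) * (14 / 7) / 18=-1033032/19 = -54370.11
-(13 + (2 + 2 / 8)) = -61/4 = -15.25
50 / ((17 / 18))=900/17 = 52.94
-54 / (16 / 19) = -513/8 = -64.12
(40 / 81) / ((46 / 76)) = 1520/1863 = 0.82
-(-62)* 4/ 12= 62/3 = 20.67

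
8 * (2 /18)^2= 8/81 = 0.10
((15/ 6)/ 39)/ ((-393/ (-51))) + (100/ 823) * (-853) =-871525445/8409414 = -103.64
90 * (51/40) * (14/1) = 3213/2 = 1606.50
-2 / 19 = -0.11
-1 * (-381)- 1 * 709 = -328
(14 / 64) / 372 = 7/11904 = 0.00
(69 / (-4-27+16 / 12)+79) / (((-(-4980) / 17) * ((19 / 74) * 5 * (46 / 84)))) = 30046072/80702975 = 0.37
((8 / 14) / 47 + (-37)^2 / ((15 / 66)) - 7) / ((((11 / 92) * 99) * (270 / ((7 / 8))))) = 1.65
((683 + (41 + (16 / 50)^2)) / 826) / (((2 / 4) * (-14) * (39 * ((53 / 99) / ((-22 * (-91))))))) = -23468676/1954375 = -12.01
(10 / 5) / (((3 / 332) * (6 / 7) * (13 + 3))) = 581/36 = 16.14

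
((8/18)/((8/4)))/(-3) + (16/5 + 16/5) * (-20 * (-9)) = 31102/27 = 1151.93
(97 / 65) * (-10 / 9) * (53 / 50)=-5141/2925 = -1.76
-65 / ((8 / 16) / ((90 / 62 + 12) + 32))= -183170/31 = -5908.71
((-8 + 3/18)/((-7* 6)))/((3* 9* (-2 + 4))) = 47/13608 = 0.00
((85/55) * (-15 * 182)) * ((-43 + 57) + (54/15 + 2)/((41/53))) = -89609.37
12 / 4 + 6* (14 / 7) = 15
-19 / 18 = -1.06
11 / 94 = 0.12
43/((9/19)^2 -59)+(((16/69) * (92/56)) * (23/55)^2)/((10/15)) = -283802237/449291150 = -0.63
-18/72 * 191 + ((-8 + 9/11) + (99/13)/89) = -2792113/50908 = -54.85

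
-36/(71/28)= -1008/71 = -14.20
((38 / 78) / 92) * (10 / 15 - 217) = -12331/10764 = -1.15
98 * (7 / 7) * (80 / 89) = 88.09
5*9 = 45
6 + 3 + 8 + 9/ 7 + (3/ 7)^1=18.71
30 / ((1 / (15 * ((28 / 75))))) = 168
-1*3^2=-9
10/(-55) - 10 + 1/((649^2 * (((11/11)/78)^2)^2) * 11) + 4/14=-61849770/32432477 = -1.91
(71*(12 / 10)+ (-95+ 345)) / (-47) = -1676/235 = -7.13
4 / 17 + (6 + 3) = 157/17 = 9.24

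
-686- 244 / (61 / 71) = -970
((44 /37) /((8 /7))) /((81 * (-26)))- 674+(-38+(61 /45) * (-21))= -740.47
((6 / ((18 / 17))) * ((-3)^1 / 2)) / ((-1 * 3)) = 17/6 = 2.83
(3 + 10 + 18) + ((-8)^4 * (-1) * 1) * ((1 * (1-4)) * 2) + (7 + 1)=24615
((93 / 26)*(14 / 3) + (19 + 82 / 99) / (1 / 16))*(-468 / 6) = -859574/33 = -26047.70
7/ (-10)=-7/10 = -0.70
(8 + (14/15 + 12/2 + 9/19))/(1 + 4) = 4391/1425 = 3.08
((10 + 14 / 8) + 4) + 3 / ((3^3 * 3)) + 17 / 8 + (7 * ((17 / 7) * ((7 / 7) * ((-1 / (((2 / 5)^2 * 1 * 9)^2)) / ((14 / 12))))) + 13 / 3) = 3835/252 = 15.22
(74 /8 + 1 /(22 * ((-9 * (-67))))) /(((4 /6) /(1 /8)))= 245423/141504 = 1.73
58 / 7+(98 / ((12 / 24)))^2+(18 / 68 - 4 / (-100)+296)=230387513/5950 = 38720.59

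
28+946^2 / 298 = 451630/149 = 3031.07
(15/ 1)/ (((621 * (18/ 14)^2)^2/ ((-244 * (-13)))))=38079860/843396867 = 0.05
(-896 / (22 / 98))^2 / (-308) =-68841472/1331 = -51721.62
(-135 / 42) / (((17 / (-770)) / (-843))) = -122730.88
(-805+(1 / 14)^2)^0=1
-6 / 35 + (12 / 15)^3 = 0.34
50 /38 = 25/19 = 1.32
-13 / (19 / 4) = -52/19 = -2.74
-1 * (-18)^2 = -324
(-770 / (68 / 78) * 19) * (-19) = 5420415/17 = 318847.94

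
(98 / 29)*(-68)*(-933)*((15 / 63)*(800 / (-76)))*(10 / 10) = -296072000/551 = -537335.75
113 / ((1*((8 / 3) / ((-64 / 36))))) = -226/3 = -75.33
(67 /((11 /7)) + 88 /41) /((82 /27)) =545319/36982 = 14.75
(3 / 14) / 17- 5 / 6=-0.82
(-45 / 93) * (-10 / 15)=10/31 = 0.32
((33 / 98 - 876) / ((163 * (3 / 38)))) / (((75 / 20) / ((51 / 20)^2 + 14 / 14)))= -108735233/798700 = -136.14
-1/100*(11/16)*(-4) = 11/400 = 0.03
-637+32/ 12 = -1903/3 = -634.33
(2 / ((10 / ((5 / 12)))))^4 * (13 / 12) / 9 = 13/2239488 = 0.00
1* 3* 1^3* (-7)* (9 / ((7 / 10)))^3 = -2187000/49 = -44632.65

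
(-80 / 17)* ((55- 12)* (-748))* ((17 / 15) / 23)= 514624/69 = 7458.32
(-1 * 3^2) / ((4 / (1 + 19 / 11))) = -135/22 = -6.14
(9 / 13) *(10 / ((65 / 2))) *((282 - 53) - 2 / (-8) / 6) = 16491/338 = 48.79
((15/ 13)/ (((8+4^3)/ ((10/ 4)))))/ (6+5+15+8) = 25/21216 = 0.00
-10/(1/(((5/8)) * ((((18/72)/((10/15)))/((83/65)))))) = -1.84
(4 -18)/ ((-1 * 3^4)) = 14/81 = 0.17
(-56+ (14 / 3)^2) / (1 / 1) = -308/9 = -34.22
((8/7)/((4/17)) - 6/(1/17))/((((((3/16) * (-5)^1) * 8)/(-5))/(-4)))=5440/21 = 259.05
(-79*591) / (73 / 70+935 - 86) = -3268230/59503 = -54.93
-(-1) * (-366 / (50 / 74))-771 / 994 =-542.46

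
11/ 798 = 0.01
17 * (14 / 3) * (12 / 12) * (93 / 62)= 119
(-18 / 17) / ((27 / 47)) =-94/51 = -1.84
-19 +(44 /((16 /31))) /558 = -1357/72 = -18.85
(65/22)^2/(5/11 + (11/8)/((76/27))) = 9.26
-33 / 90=-11/30 = -0.37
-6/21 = -2/7 = -0.29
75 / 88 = 0.85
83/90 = 0.92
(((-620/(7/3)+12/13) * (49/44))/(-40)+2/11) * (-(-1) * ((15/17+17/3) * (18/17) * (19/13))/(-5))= -18695316/1221025 = -15.31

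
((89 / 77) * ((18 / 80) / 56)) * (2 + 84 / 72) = 5073/344960 = 0.01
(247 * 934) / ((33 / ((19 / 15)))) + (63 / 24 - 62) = 34830971/3960 = 8795.70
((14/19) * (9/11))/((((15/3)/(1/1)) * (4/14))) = 441/1045 = 0.42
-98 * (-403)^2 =-15916082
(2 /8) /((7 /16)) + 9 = 67/7 = 9.57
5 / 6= 0.83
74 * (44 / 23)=3256/23 = 141.57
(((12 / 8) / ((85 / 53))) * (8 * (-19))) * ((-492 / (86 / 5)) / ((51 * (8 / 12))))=1486332/12427 = 119.61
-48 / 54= -8/9 = -0.89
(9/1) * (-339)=-3051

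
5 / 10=1/2 = 0.50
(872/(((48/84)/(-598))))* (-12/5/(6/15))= 5475288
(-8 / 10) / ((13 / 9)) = -36/65 = -0.55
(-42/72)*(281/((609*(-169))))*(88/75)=6182/3308175 = 0.00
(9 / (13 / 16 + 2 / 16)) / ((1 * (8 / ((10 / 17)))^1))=12/17 = 0.71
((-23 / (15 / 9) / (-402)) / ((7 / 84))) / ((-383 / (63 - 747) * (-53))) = -94392/6800165 = -0.01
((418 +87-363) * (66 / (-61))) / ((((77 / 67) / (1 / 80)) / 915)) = -42813/28 = -1529.04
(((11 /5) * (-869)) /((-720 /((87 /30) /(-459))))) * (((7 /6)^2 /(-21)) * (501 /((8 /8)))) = 324059659/594864000 = 0.54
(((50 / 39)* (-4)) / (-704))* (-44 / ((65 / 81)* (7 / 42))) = -405/169 = -2.40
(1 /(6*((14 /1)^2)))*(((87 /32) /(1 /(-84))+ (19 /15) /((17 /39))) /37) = -153319/29588160 = -0.01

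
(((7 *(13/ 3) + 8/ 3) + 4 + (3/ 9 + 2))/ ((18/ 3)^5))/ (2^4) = 59/186624 = 0.00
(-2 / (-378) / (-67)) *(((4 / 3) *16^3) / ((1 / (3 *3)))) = -16384/4221 = -3.88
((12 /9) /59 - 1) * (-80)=13840/177 = 78.19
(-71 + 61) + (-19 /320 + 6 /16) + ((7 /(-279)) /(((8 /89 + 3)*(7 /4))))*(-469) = -36868459/4910400 = -7.51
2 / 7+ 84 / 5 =598/35 = 17.09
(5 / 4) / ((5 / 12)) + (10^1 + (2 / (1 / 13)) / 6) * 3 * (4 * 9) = 1551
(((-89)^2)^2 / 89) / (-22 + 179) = 704969/157 = 4490.25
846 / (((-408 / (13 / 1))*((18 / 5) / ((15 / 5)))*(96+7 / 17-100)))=3055/488 = 6.26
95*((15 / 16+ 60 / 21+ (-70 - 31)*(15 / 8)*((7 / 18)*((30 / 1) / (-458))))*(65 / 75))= 27299675/38472 = 709.60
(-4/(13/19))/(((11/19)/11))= -1444/13 = -111.08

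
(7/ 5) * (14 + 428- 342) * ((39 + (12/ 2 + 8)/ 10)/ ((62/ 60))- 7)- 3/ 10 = 1392907/310 = 4493.25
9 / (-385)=-0.02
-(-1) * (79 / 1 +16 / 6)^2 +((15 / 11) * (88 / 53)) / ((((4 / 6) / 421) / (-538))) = -363745435/477 = -762569.05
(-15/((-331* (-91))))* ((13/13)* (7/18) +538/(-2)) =24175/180726 = 0.13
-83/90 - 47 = -4313/90 = -47.92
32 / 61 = 0.52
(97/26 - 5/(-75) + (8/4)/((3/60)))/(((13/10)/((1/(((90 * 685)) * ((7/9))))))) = 17081/24310650 = 0.00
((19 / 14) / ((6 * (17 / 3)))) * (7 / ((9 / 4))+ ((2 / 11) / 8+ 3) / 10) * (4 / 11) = 36689/740520 = 0.05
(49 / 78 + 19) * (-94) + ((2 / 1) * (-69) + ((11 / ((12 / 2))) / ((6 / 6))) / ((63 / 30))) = -1623404/819 = -1982.18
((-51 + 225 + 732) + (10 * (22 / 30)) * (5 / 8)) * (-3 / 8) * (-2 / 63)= 1561/144 = 10.84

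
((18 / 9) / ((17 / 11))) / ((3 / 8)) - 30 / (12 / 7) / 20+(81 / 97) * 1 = 134995/39576 = 3.41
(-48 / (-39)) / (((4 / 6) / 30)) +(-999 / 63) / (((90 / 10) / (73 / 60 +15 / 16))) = 3380123/65520 = 51.59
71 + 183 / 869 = 61882/869 = 71.21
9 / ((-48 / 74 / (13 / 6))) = -481/16 = -30.06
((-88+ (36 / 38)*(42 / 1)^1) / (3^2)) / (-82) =458/7011 = 0.07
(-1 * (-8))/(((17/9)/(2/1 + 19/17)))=13.20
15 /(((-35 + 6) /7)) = -105/29 = -3.62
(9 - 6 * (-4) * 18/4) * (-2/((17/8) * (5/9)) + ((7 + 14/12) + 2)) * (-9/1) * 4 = -3033342/85 = -35686.38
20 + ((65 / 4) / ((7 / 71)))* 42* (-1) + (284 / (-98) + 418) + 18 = -634001/98 = -6469.40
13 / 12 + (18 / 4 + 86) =91.58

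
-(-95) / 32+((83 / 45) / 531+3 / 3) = 3037321/764640 = 3.97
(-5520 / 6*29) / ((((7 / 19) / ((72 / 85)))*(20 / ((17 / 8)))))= -228114/35 = -6517.54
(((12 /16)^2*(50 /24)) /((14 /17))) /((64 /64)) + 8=8443/896 = 9.42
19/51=0.37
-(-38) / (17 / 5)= 11.18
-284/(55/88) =-2272/5 = -454.40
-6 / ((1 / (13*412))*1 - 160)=0.04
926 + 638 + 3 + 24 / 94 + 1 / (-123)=9060256/5781 = 1567.25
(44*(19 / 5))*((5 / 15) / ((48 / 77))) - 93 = -647/180 = -3.59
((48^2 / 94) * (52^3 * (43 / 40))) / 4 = 217661184/235 = 926217.80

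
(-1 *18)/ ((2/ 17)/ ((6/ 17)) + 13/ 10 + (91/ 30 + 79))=-54/251 = -0.22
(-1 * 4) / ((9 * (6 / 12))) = -8/9 = -0.89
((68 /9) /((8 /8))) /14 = 34/63 = 0.54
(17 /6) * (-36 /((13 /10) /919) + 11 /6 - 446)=-34334645/468 = -73364.63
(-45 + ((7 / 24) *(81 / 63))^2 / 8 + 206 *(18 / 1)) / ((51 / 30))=9377325/4352 = 2154.72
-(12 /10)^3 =-216/125 = -1.73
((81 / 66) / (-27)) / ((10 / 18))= -9/110 = -0.08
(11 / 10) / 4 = 11/40 = 0.28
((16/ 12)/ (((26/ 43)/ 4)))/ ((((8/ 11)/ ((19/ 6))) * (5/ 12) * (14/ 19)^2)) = 3244307/19110 = 169.77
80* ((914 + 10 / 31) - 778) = 338080/31 = 10905.81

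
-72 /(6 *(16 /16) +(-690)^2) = -12/79351 = 0.00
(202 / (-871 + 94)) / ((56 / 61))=-6161/21756 = -0.28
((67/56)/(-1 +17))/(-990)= -67/887040 = 0.00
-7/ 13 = -0.54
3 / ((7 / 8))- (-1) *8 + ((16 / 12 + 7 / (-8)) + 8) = 3341/168 = 19.89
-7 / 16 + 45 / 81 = 17/144 = 0.12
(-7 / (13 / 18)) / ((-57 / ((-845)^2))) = 2306850/19 = 121413.16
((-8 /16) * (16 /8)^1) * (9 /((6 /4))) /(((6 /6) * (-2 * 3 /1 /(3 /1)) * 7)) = 3/7 = 0.43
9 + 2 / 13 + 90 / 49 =7001/637 = 10.99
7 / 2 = 3.50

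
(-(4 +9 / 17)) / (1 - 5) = 77/68 = 1.13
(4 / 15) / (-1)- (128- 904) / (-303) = -1428/505 = -2.83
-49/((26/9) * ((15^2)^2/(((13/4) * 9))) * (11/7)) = -343/55000 = -0.01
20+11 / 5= 111/5 = 22.20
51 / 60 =17/20 = 0.85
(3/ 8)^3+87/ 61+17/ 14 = 2.69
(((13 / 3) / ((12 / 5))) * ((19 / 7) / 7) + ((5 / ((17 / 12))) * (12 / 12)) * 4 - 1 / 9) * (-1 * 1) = -441023/29988 = -14.71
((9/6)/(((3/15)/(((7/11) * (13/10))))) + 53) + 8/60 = 39163/660 = 59.34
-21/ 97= -0.22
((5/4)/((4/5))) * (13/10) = 65/32 = 2.03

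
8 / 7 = 1.14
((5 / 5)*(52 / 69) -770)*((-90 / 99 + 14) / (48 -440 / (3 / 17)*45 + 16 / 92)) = 636936/7093603 = 0.09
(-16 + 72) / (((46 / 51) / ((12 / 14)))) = 1224/23 = 53.22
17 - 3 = 14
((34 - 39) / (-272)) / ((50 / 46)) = 23/1360 = 0.02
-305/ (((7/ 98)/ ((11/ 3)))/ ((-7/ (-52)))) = -164395/78 = -2107.63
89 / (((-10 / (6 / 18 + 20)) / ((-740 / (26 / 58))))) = 11650634/39 = 298734.21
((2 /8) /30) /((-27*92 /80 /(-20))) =10/1863 = 0.01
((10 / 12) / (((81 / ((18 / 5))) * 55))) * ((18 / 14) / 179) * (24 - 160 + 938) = 802/206745 = 0.00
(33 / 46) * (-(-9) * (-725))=-215325/46 = -4680.98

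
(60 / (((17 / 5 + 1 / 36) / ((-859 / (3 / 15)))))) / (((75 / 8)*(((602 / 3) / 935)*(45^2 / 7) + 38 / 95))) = -578278800/4505951 = -128.34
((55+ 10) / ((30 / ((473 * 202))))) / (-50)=-621049/150 = -4140.33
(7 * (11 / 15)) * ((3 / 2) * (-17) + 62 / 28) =-1793/15 = -119.53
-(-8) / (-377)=-0.02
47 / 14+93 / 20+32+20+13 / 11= 61.19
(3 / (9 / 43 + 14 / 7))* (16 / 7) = 2064/665 = 3.10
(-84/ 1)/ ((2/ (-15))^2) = -4725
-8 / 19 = -0.42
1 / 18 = 0.06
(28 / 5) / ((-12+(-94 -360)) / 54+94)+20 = 231256/11525 = 20.07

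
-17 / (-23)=17/23 = 0.74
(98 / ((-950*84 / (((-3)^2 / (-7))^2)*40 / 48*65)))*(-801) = 0.03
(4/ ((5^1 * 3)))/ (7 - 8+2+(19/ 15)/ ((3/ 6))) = 4/53 = 0.08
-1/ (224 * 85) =-1/19040 = 0.00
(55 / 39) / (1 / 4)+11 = 649/39 = 16.64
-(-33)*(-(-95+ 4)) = 3003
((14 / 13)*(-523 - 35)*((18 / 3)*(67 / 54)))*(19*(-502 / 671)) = 554691928/8723 = 63589.58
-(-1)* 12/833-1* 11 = -9151/833 = -10.99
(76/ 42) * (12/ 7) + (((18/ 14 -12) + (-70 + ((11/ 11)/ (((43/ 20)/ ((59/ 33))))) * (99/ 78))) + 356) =7654229/27391 = 279.44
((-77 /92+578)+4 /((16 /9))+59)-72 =26055/46 = 566.41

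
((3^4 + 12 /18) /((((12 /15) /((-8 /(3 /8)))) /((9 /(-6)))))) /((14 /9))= 2100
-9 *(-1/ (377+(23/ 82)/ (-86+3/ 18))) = 190035/7960286 = 0.02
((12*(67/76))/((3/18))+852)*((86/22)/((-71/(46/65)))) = -2646564/74195 = -35.67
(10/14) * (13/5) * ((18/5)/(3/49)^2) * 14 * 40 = 998816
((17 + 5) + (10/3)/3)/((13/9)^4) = 11664/2197 = 5.31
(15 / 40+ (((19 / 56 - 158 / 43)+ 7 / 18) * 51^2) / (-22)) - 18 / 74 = 683017001/1960112 = 348.46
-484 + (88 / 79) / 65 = -2485252/5135 = -483.98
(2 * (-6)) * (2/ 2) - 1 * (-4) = -8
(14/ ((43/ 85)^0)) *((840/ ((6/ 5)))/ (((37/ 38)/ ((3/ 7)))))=159600/37 = 4313.51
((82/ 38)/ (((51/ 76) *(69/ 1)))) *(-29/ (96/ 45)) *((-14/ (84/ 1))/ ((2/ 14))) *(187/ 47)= 2.94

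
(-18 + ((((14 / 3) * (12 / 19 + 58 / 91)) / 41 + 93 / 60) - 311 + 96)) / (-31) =140545889/18836220 = 7.46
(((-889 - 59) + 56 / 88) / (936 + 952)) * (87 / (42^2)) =-302209/12211584 = -0.02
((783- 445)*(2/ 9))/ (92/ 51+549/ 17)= 11492/5217 = 2.20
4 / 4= 1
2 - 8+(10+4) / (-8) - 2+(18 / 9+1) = -27/4 = -6.75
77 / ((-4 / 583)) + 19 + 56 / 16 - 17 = -44869/4 = -11217.25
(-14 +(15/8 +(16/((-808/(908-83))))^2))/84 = 20790503/6855072 = 3.03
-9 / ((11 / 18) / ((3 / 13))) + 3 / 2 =-543/286 = -1.90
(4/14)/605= 2/4235 = 0.00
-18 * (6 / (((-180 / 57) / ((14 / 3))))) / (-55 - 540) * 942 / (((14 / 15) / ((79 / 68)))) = -6362739/20230 = -314.52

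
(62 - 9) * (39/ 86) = 2067/86 = 24.03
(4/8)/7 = 1/14 = 0.07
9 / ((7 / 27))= 243/7 = 34.71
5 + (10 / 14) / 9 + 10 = 950/63 = 15.08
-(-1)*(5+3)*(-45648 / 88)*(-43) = 1962864/11 = 178442.18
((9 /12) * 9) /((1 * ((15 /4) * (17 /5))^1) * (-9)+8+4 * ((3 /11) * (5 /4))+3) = -297/4505 = -0.07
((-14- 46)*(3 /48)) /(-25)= 3/20 = 0.15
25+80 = 105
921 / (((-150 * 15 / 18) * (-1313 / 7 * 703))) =6447/115379875 = 0.00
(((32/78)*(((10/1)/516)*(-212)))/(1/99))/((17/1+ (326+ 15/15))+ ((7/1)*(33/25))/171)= -132924000/274064843 = -0.49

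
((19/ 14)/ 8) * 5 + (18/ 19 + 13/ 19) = 5277/2128 = 2.48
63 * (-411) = -25893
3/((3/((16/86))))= 8/43 = 0.19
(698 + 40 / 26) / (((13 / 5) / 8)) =363760/169 = 2152.43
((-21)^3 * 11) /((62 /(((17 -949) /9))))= 5274654/31 = 170150.13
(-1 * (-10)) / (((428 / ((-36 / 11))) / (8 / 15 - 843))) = 75822/1177 = 64.42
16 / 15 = 1.07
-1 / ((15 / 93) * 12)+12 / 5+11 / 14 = 1121/420 = 2.67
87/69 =29/23 = 1.26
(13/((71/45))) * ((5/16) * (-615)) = -1798875/1136 = -1583.52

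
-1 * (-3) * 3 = 9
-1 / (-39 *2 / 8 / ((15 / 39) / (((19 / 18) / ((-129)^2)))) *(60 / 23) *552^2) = 1849/2363296 = 0.00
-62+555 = 493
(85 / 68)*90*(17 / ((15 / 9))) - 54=2187/2 = 1093.50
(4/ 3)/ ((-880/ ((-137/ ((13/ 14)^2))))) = 0.24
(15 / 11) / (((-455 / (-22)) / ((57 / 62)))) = 171/2821 = 0.06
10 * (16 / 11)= 160/11 = 14.55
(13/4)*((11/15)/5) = 143/300 = 0.48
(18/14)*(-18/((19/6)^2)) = -5832/2527 = -2.31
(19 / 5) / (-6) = -19/30 = -0.63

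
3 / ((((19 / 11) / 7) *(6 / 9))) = 693/38 = 18.24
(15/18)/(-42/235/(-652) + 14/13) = 2489825/3218439 = 0.77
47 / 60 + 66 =4007/60 = 66.78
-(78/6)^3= -2197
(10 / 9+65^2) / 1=38035/9 = 4226.11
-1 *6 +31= 25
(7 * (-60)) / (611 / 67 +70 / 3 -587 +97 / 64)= 5402880/7114199 = 0.76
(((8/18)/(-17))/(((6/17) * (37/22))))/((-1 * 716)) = 11/178821 = 0.00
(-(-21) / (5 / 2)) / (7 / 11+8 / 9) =4158/755 = 5.51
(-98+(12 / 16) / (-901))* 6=-1059585/1802 = -588.00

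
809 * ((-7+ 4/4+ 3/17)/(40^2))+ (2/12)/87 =-20890151/7099200 = -2.94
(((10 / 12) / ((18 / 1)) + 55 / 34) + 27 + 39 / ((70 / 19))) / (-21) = -2522183/1349460 = -1.87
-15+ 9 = -6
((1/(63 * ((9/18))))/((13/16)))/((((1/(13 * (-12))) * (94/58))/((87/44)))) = -26912/3619 = -7.44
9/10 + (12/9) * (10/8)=77/30 = 2.57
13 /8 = 1.62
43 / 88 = 0.49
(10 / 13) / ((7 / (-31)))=-310/91 = -3.41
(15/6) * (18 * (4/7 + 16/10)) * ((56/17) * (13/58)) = 35568/493 = 72.15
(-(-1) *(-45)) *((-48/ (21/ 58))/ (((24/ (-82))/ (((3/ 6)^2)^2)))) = -17835/14 = -1273.93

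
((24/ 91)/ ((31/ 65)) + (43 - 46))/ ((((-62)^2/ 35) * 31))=-2655/3694084 = 0.00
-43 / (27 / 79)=-3397/27 = -125.81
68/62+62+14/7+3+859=28740/31 = 927.10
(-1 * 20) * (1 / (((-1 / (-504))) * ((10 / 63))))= -63504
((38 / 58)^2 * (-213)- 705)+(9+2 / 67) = -44367661/56347 = -787.40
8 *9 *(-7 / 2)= -252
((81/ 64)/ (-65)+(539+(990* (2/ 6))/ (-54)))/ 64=19950631/2396160 = 8.33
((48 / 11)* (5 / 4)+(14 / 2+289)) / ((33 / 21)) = 23212/121 = 191.83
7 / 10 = 0.70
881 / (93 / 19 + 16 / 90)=753255/4337 = 173.68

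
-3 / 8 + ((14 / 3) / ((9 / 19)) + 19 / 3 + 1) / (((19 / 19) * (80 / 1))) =-173/1080 = -0.16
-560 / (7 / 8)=-640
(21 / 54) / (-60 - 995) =-7/18990 = 0.00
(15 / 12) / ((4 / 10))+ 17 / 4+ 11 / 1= 147/8 = 18.38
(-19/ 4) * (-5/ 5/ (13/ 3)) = 57/52 = 1.10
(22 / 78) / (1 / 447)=1639/13 = 126.08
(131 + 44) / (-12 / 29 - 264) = -5075/7668 = -0.66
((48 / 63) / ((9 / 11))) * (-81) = -528/7 = -75.43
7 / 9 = 0.78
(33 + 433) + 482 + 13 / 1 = 961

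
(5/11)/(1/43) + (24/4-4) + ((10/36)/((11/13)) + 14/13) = 22.95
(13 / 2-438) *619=-534197/2 = -267098.50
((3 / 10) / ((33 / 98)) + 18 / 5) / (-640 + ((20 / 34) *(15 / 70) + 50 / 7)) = -29393/4141225 = -0.01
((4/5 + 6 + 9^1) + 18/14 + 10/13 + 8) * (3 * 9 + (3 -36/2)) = 141168/455 = 310.26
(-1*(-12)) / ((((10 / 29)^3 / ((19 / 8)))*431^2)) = 1390173/371522000 = 0.00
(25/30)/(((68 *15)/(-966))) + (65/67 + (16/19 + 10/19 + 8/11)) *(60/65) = 75786809/37135956 = 2.04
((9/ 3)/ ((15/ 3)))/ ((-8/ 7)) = -21/40 = -0.52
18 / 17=1.06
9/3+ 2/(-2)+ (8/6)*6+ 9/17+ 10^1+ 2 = 383/17 = 22.53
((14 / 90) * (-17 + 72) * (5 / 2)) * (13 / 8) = 5005/144 = 34.76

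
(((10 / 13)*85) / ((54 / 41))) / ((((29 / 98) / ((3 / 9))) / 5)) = 8538250/30537 = 279.60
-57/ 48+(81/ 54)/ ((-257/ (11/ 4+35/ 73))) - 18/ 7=-7937987/2101232 = -3.78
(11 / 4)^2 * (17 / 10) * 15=6171/32 = 192.84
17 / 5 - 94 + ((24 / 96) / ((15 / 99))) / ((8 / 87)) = -2325/32 = -72.66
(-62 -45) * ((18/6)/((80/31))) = -9951/80 = -124.39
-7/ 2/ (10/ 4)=-7/5 = -1.40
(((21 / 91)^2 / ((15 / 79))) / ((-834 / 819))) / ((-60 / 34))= 28203/180700 = 0.16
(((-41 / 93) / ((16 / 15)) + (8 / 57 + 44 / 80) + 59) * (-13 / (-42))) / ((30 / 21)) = 108932239/8481600 = 12.84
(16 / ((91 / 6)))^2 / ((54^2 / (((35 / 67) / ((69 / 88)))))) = 112640/442989729 = 0.00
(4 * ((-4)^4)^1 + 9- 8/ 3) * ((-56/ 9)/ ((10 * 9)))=-86548/1215 = -71.23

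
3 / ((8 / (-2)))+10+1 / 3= 115/12 = 9.58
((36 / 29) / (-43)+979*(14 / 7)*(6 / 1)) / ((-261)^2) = 4883240/28315629 = 0.17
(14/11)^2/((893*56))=7/216106 = 0.00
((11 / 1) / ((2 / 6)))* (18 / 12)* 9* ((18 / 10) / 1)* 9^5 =473513931/10 = 47351393.10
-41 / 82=-0.50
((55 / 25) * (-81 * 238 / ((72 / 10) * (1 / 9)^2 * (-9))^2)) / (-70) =15147/16 = 946.69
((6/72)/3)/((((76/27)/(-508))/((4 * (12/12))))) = -381/19 = -20.05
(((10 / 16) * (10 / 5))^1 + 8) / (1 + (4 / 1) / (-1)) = -37/12 = -3.08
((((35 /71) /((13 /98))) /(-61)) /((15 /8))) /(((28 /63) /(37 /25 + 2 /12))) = -13034/108275 = -0.12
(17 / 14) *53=901/14 = 64.36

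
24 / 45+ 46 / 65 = 1.24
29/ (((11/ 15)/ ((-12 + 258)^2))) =26324460/11 = 2393132.73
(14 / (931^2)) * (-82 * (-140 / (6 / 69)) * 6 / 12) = 1.07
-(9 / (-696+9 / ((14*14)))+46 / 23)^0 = -1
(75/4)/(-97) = -0.19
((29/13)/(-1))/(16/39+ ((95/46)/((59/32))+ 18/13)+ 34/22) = -1298649/2596661 = -0.50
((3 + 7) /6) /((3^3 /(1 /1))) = 0.06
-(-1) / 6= 1/6 = 0.17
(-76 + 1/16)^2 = 1476225/256 = 5766.50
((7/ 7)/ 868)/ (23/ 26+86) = 13/980406 = 0.00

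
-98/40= -49/20 = -2.45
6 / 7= 0.86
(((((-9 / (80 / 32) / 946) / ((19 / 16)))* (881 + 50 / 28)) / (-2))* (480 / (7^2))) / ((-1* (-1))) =42712704/3082541 = 13.86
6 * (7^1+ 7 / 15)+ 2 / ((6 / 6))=46.80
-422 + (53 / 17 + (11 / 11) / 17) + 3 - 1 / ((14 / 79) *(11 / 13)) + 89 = -873083/2618 = -333.49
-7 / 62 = -0.11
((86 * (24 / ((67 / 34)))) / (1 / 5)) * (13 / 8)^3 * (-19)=-457711995/1072 = -426970.14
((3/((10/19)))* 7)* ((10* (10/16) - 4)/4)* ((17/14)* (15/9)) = 2907/64 = 45.42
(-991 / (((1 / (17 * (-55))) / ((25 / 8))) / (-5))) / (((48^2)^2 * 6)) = -0.45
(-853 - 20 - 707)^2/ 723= 2496400/723 = 3452.84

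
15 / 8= 1.88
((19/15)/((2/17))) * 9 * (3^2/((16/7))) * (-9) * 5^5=-343389375/32 = -10730917.97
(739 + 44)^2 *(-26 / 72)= -885573/4 = -221393.25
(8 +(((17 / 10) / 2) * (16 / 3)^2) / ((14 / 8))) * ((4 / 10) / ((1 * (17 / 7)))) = 13744/3825 = 3.59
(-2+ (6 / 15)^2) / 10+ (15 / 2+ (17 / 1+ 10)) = 8579/250 = 34.32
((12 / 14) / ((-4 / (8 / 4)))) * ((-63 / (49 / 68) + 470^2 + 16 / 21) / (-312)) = 82805/273 = 303.32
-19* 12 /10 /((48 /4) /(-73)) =1387/10 = 138.70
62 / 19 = 3.26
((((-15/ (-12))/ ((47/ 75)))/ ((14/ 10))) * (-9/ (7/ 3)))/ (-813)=16875/2496452 = 0.01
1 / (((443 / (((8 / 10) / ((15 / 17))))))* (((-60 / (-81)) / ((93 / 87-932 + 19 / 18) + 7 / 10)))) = -20613758/8029375 = -2.57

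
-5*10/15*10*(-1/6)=50/9 = 5.56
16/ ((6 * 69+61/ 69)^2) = 76176/819505129 = 0.00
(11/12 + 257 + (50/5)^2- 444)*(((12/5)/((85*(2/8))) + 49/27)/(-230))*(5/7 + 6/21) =22850993/31671000 = 0.72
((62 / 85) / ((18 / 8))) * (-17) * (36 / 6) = -496/15 = -33.07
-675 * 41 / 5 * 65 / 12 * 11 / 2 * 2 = -1319175/4 = -329793.75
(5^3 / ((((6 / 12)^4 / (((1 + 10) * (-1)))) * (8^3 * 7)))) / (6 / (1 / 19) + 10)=-1375/27776 = -0.05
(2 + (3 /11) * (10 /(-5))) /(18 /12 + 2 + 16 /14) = 224/715 = 0.31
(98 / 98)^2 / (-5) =-1/5 = -0.20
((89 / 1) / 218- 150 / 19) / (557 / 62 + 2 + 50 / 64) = -1398224/2197331 = -0.64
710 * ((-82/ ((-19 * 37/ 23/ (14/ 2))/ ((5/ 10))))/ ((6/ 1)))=2343355/2109 = 1111.12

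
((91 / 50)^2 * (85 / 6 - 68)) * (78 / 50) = -34771919/125000 = -278.18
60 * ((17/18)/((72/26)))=1105/54 = 20.46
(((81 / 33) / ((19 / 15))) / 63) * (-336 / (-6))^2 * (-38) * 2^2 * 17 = -2741760/11 = -249250.91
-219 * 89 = -19491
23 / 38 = 0.61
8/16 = 1/2 = 0.50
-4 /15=-0.27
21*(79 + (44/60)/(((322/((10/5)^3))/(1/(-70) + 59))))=6768313/4025 = 1681.57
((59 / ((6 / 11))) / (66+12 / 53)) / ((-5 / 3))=-34397/35100 = -0.98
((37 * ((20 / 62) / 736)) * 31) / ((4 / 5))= 925/1472 = 0.63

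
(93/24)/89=31/712 = 0.04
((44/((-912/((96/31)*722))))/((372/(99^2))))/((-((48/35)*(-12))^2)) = 10.49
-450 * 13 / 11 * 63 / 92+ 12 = -178203/506 = -352.18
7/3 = 2.33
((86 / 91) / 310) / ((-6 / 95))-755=-12779947/16926 = -755.05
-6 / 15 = -2/5 = -0.40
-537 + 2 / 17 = -9127/17 = -536.88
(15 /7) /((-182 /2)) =-15/637 = -0.02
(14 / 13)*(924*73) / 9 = 314776/39 = 8071.18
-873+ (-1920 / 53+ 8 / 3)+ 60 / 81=-1296227/1431 = -905.82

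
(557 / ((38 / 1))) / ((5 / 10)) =557/19 = 29.32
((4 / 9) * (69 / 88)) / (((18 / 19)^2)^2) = 2997383/6928416 = 0.43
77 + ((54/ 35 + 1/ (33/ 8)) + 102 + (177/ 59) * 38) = 340477/1155 = 294.79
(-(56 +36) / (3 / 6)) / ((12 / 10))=-460/3 = -153.33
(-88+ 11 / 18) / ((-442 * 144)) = 121/88128 = 0.00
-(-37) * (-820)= -30340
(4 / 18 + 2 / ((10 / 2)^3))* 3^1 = 268/375 = 0.71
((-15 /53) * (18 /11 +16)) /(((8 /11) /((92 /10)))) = -63.14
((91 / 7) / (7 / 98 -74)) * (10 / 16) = -91/828 = -0.11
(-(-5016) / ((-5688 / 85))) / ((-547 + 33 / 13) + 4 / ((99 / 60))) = 2540395/18370186 = 0.14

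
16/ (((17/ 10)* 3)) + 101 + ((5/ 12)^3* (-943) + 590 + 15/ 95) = 349443047/558144 = 626.08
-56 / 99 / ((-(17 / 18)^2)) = 2016/3179 = 0.63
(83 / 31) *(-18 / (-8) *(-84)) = -15687/31 = -506.03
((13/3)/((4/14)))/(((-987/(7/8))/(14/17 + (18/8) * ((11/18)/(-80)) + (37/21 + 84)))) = -257128469/220907520 = -1.16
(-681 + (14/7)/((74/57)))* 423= -287411.35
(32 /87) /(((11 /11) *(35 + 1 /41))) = 328/31233 = 0.01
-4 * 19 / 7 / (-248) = 19/434 = 0.04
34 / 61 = 0.56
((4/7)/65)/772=1/87815 = 0.00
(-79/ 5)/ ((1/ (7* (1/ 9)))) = -553/45 = -12.29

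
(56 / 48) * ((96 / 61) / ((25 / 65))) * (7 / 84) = 364/915 = 0.40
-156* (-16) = 2496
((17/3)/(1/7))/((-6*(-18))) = 0.37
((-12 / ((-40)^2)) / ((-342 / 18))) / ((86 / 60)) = 9/32680 = 0.00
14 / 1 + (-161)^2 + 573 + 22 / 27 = 715738/27 = 26508.81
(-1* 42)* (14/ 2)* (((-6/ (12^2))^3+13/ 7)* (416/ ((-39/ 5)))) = 6289675/216 = 29118.87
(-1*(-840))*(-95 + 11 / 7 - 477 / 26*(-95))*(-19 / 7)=-342229140/91 = -3760759.78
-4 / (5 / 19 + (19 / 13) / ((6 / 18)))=-247/287 = -0.86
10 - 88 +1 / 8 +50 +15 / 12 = -213/8 = -26.62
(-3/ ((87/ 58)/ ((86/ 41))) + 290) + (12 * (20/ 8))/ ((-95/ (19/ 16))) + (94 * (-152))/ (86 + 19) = 5143741/34440 = 149.35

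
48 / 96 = 1/2 = 0.50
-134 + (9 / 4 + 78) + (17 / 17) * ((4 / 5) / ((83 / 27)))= -88793/1660 = -53.49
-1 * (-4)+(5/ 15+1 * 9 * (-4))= -95/3 = -31.67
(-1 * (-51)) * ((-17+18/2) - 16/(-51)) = -392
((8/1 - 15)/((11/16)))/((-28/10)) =40/11 = 3.64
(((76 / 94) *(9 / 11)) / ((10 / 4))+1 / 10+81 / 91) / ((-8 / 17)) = -2007037/752752 = -2.67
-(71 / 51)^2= -5041/2601 = -1.94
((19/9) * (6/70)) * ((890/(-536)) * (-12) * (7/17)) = 1691/1139 = 1.48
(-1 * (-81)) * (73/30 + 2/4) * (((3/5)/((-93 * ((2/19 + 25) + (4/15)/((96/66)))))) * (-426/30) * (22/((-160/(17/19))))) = -11829807/111712375 = -0.11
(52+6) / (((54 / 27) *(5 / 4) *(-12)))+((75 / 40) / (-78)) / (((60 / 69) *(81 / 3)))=-217267/112320 = -1.93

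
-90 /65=-18/13 = -1.38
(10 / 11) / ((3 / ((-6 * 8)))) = -160/11 = -14.55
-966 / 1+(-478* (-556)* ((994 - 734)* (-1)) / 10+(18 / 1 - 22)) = -6910938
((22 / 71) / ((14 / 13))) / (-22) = -13/994 = -0.01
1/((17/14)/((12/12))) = 0.82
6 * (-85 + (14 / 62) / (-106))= -510.01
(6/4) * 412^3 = 104901792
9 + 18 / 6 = 12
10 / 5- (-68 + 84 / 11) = 686/11 = 62.36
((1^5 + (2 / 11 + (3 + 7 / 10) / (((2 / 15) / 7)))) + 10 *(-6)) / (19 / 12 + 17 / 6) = 17877/583 = 30.66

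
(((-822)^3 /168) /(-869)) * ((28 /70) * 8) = 370274832/30415 = 12174.09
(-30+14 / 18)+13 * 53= 5938/9 = 659.78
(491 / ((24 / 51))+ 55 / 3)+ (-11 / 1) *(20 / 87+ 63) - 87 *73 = -4165435/696 = -5984.82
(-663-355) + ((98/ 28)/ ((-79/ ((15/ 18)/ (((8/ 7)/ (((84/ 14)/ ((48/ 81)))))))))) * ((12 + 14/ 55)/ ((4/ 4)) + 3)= -227578349/222464 = -1022.99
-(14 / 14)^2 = -1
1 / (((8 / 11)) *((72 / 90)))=55/32 = 1.72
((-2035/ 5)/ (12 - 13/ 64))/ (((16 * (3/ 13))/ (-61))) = 1291004/2265 = 569.98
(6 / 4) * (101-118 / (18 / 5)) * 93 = 9517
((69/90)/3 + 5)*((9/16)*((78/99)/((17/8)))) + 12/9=413/170 = 2.43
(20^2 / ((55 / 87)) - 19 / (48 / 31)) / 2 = 310.23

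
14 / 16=7/8 = 0.88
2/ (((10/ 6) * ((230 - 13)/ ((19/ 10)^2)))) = 1083/54250 = 0.02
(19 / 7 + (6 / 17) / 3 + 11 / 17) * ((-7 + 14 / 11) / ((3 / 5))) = -6210/187 = -33.21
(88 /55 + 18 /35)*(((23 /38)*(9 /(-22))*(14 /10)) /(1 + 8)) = -851/10450 = -0.08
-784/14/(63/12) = -10.67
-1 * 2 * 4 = -8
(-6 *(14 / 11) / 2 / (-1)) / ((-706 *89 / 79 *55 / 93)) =-154287/19007285 = -0.01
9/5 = 1.80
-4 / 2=-2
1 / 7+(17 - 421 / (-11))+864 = 70795/77 = 919.42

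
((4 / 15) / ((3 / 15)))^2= 16/9 = 1.78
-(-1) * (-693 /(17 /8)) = -5544/17 = -326.12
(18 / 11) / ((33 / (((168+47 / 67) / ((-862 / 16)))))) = -542544/3494117 = -0.16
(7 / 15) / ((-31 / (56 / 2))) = -196/465 = -0.42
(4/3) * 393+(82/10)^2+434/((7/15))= 38031/25 = 1521.24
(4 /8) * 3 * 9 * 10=135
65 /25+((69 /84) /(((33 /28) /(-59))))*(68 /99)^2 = -27169211/1617165 = -16.80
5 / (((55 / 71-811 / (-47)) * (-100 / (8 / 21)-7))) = -16685/16214737 = 0.00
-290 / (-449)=290/449 = 0.65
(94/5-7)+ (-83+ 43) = -141/5 = -28.20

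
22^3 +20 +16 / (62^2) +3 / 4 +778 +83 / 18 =396171433/34596 = 11451.37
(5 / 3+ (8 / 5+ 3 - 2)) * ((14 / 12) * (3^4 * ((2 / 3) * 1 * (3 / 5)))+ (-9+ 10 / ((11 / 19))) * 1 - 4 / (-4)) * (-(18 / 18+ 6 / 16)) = -6904/25 = -276.16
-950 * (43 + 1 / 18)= -368125/9 = -40902.78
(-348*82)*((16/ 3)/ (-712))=19024/89 = 213.75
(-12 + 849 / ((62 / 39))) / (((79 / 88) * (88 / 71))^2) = 163162047/386942 = 421.67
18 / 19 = 0.95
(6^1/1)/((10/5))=3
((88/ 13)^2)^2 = 59969536/28561 = 2099.70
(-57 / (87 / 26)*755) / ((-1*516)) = 186485/7482 = 24.92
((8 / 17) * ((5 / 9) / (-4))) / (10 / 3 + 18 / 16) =-80/5457 = -0.01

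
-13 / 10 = -1.30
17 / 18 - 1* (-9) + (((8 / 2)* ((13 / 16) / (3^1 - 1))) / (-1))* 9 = -337/72 = -4.68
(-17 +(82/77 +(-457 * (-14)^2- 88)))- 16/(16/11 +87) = -959803469/10703 = -89676.12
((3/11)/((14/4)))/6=0.01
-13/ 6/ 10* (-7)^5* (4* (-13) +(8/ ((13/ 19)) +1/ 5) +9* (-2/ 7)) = -15541673/100 = -155416.73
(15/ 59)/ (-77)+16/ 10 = 36269/22715 = 1.60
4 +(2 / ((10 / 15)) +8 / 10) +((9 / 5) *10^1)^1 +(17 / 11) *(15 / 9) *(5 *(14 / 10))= 7232/165 = 43.83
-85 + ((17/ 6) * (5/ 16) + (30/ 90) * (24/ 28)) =-56333/672 = -83.83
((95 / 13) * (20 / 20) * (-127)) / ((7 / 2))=-24130/91 = -265.16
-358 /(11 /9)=-3222/11 = -292.91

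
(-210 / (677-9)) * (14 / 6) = -245/334 = -0.73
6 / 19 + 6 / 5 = 144/95 = 1.52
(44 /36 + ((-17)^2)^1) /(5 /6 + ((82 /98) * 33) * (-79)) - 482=-927253318/1923231 = -482.13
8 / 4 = 2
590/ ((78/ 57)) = 5605/13 = 431.15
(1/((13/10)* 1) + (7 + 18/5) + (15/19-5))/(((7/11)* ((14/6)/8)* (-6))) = -55572/8645 = -6.43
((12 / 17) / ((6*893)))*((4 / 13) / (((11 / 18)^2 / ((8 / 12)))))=1728/23879713 = 0.00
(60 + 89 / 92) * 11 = 670.64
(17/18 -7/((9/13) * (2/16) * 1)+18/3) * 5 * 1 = -6655/18 = -369.72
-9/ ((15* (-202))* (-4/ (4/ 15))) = -1/5050 = 0.00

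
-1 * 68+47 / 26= -1721/26 = -66.19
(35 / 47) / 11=35/517 = 0.07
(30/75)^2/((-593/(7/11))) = -28/163075 = 0.00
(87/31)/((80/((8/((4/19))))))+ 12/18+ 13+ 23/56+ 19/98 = 711089/45570 = 15.60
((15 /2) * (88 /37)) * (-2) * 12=-15840/37 = -428.11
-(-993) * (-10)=-9930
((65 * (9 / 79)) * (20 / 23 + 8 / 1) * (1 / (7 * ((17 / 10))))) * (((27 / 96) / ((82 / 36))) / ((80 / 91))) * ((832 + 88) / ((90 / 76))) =602.25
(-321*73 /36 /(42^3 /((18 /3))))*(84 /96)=-7811/169344 = -0.05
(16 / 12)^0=1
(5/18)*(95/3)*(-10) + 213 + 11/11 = 126.04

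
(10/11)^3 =1000/1331 = 0.75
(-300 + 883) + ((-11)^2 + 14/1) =718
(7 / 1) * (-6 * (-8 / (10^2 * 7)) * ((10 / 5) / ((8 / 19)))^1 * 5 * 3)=171/5 = 34.20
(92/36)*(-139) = -355.22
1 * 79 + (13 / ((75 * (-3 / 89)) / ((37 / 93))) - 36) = 856966/20925 = 40.95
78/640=39/320 = 0.12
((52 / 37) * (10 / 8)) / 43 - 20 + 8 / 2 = -25391/1591 = -15.96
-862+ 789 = -73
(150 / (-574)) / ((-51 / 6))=150/4879 = 0.03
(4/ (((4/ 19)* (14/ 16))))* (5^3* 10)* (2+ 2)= 760000/7 = 108571.43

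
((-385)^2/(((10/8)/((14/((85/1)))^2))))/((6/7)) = 16269176/4335 = 3752.98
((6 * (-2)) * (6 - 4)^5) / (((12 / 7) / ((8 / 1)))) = -1792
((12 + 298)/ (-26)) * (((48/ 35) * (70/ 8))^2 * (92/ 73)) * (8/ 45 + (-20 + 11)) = 18115904/949 = 19089.47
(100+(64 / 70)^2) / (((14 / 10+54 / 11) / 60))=16305168/17003 = 958.96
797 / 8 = 99.62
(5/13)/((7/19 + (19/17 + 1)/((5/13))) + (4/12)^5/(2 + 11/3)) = 654075/9991046 = 0.07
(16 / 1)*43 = 688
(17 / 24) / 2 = 17/48 = 0.35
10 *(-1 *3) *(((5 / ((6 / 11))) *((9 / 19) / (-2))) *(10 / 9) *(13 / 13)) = 1375/19 = 72.37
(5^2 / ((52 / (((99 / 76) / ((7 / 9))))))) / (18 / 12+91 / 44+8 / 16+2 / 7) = 27225/147212 = 0.18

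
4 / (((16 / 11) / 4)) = 11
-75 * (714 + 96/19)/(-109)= 1024650/2071 = 494.76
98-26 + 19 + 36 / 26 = 1201/13 = 92.38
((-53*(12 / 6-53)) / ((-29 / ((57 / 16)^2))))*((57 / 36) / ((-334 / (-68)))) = -945533727/2479616 = -381.32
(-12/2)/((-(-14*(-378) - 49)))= 6/5243 = 0.00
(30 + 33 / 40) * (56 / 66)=2877/110 = 26.15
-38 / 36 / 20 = -19/360 = -0.05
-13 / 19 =-0.68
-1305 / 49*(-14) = 2610/7 = 372.86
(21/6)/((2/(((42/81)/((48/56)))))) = 343/324 = 1.06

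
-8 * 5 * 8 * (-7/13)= 2240/13 = 172.31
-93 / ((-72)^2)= -31/1728 = -0.02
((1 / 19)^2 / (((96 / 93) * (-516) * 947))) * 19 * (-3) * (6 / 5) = 93/247583680 = 0.00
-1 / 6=-0.17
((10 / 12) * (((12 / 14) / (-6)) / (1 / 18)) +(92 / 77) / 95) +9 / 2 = 2.37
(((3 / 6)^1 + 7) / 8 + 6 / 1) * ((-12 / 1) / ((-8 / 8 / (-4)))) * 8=-2664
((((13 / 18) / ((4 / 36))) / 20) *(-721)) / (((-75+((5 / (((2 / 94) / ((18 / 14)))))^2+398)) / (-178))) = 40875653/89781040 = 0.46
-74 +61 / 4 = -235/4 = -58.75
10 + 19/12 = 139/12 = 11.58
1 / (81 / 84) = 28/27 = 1.04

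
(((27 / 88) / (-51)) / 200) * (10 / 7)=-9/209440 = 0.00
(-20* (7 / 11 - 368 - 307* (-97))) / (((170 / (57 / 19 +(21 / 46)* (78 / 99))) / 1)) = -32352800/2783 = -11625.15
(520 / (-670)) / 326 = -26/10921 = 0.00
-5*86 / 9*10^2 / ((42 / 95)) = -2042500/189 = -10806.88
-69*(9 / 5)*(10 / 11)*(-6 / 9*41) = 33948/11 = 3086.18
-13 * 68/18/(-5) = 9.82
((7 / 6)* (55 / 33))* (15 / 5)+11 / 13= 521/78 = 6.68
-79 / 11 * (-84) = 603.27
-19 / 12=-1.58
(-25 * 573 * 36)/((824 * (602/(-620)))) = 19983375/31003 = 644.56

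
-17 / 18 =-0.94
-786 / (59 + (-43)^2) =-131/318 = -0.41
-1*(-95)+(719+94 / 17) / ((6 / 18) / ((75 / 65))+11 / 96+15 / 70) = 134211965/105859 = 1267.84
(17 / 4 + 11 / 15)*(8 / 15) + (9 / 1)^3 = 164623/225 = 731.66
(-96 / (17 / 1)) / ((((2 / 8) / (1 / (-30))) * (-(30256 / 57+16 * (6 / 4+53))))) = -456/849575 = 0.00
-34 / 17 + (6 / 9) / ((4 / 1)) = -11/6 = -1.83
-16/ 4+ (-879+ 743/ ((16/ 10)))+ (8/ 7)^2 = -163589/392 = -417.32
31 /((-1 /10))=-310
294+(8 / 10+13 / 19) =28071/95 = 295.48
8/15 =0.53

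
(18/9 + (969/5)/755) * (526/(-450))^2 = 589250711/191109375 = 3.08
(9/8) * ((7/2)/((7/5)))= 45/16 = 2.81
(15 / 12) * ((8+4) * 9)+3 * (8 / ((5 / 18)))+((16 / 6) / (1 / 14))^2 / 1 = 72683/45 = 1615.18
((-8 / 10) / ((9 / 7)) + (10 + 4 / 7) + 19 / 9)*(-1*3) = -3799/105 = -36.18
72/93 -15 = -14.23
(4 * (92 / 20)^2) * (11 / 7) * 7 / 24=5819/150 = 38.79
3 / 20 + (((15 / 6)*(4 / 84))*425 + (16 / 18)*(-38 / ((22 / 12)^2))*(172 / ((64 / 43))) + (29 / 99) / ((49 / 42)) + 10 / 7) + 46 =-54018127/50820 = -1062.93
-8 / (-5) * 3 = 24/5 = 4.80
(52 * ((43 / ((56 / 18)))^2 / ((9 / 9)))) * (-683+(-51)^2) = 266738589/14 = 19052756.36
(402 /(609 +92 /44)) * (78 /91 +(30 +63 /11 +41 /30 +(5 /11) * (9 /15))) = 5915899/235270 = 25.15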